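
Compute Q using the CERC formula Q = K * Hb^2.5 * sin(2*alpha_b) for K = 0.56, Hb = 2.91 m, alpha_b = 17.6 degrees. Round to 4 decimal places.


Q = K * Hb^2.5 * sin(2 * alpha_b)
Hb^2.5 = 2.91^2.5 = 14.445496
sin(2 * 17.6) = sin(35.2) = 0.576432
Q = 0.56 * 14.445496 * 0.576432
Q = 4.6630 m^3/s

4.6630


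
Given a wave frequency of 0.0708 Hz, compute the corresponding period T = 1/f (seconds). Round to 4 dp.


T = 1 / f
T = 1 / 0.0708
T = 14.1243 s

14.1243


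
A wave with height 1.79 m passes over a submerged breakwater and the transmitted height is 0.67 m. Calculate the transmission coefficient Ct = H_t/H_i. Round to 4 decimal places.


Ct = H_t / H_i
Ct = 0.67 / 1.79
Ct = 0.3743

0.3743


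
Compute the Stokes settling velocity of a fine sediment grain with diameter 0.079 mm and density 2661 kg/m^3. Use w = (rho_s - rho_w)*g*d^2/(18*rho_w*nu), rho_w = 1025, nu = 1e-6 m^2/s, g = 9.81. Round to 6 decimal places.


w = (rho_s - rho_w) * g * d^2 / (18 * rho_w * nu)
d = 0.079 mm = 0.000079 m
rho_s - rho_w = 2661 - 1025 = 1636
Numerator = 1636 * 9.81 * (0.000079)^2 = 0.000100162808
Denominator = 18 * 1025 * 1e-6 = 0.018450
w = 0.005429 m/s

0.005429


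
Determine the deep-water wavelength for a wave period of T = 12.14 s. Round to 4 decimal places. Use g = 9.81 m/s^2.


L0 = g * T^2 / (2 * pi)
L0 = 9.81 * 12.14^2 / (2 * pi)
L0 = 9.81 * 147.3796 / 6.28319
L0 = 1445.7939 / 6.28319
L0 = 230.1052 m

230.1052


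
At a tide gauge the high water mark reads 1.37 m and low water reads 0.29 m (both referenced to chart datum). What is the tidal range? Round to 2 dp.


Tidal range = High water - Low water
Tidal range = 1.37 - (0.29)
Tidal range = 1.08 m

1.08


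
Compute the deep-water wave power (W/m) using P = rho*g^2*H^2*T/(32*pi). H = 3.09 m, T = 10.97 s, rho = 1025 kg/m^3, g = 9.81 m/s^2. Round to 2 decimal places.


P = rho * g^2 * H^2 * T / (32 * pi)
P = 1025 * 9.81^2 * 3.09^2 * 10.97 / (32 * pi)
P = 1025 * 96.2361 * 9.5481 * 10.97 / 100.53096
P = 102774.56 W/m

102774.56


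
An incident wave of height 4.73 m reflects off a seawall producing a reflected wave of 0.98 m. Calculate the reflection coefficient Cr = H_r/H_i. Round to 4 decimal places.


Cr = H_r / H_i
Cr = 0.98 / 4.73
Cr = 0.2072

0.2072


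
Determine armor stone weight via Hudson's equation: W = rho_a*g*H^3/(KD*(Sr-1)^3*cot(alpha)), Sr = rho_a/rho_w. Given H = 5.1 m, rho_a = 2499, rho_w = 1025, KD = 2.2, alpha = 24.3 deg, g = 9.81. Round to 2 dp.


Sr = rho_a / rho_w = 2499 / 1025 = 2.438049
(Sr - 1) = 1.438049
(Sr - 1)^3 = 2.973862
cot(24.3) = 1 / tan(24.3) = 1 / 0.451517 = 2.214754
Numerator = 2499 * 9.81 * 5.1^3 = 3251964.4687
Denominator = 2.2 * 2.973862 * 2.214754 = 14.490025
W = 3251964.4687 / 14.490025
W = 224427.81 N

224427.81


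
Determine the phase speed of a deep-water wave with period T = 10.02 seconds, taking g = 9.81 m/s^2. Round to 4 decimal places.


We use the deep-water celerity formula:
C = g * T / (2 * pi)
C = 9.81 * 10.02 / (2 * 3.14159...)
C = 98.296200 / 6.283185
C = 15.6443 m/s

15.6443


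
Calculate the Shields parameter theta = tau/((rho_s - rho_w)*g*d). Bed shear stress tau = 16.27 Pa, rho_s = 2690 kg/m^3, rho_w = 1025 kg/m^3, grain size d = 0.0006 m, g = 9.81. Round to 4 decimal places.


theta = tau / ((rho_s - rho_w) * g * d)
rho_s - rho_w = 2690 - 1025 = 1665
Denominator = 1665 * 9.81 * 0.0006 = 9.800190
theta = 16.27 / 9.800190
theta = 1.6602

1.6602


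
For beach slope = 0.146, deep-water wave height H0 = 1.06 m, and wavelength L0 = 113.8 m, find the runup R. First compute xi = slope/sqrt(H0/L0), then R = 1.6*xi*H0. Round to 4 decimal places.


xi = slope / sqrt(H0/L0)
H0/L0 = 1.06/113.8 = 0.009315
sqrt(0.009315) = 0.096512
xi = 0.146 / 0.096512 = 1.512764
R = 1.6 * xi * H0 = 1.6 * 1.512764 * 1.06
R = 2.5656 m

2.5656


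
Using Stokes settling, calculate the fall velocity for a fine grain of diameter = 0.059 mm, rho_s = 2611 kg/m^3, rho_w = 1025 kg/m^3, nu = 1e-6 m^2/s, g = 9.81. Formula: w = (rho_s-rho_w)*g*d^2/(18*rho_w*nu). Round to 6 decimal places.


w = (rho_s - rho_w) * g * d^2 / (18 * rho_w * nu)
d = 0.059 mm = 0.000059 m
rho_s - rho_w = 2611 - 1025 = 1586
Numerator = 1586 * 9.81 * (0.000059)^2 = 0.000054159695
Denominator = 18 * 1025 * 1e-6 = 0.018450
w = 0.002935 m/s

0.002935


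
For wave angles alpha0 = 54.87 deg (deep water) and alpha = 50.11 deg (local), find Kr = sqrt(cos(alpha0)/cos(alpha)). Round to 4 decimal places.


Kr = sqrt(cos(alpha0) / cos(alpha))
cos(54.87) = 0.575434
cos(50.11) = 0.641316
Kr = sqrt(0.575434 / 0.641316)
Kr = sqrt(0.897270)
Kr = 0.9472

0.9472


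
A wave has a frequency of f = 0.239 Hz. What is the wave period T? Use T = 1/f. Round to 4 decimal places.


T = 1 / f
T = 1 / 0.239
T = 4.1841 s

4.1841


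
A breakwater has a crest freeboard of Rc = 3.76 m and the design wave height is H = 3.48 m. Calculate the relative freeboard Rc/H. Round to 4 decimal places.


Relative freeboard = Rc / H
= 3.76 / 3.48
= 1.0805

1.0805


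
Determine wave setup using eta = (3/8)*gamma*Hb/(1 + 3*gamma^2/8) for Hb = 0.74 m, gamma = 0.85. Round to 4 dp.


eta = (3/8) * gamma * Hb / (1 + 3*gamma^2/8)
Numerator = (3/8) * 0.85 * 0.74 = 0.235875
Denominator = 1 + 3*0.85^2/8 = 1 + 0.270938 = 1.270938
eta = 0.235875 / 1.270938
eta = 0.1856 m

0.1856


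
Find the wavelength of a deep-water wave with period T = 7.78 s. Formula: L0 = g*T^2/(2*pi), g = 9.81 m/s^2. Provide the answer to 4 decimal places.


L0 = g * T^2 / (2 * pi)
L0 = 9.81 * 7.78^2 / (2 * pi)
L0 = 9.81 * 60.5284 / 6.28319
L0 = 593.7836 / 6.28319
L0 = 94.5036 m

94.5036


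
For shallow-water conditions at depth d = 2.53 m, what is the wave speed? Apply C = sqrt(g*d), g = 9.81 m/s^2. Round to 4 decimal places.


Using the shallow-water approximation:
C = sqrt(g * d) = sqrt(9.81 * 2.53)
C = sqrt(24.8193)
C = 4.9819 m/s

4.9819


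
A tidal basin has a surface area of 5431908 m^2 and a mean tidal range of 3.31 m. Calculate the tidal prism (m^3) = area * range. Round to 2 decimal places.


Tidal prism = Area * Tidal range
P = 5431908 * 3.31
P = 17979615.48 m^3

17979615.48


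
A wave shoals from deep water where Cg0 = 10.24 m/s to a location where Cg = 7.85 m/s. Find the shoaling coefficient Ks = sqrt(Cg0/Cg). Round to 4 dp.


Ks = sqrt(Cg0 / Cg)
Ks = sqrt(10.24 / 7.85)
Ks = sqrt(1.3045)
Ks = 1.1421

1.1421


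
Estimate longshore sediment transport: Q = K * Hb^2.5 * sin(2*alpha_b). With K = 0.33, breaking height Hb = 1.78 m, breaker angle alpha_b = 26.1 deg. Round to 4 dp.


Q = K * Hb^2.5 * sin(2 * alpha_b)
Hb^2.5 = 1.78^2.5 = 4.227173
sin(2 * 26.1) = sin(52.2) = 0.790155
Q = 0.33 * 4.227173 * 0.790155
Q = 1.1022 m^3/s

1.1022


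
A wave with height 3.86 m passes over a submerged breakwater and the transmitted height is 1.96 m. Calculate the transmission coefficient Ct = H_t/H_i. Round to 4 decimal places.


Ct = H_t / H_i
Ct = 1.96 / 3.86
Ct = 0.5078

0.5078


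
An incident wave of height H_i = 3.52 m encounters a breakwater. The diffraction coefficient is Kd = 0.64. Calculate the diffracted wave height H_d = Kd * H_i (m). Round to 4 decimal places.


H_d = Kd * H_i
H_d = 0.64 * 3.52
H_d = 2.2528 m

2.2528


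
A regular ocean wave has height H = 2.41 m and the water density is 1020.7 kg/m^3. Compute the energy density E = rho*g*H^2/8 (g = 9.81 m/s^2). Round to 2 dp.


E = (1/8) * rho * g * H^2
E = (1/8) * 1020.7 * 9.81 * 2.41^2
E = 0.125 * 1020.7 * 9.81 * 5.8081
E = 7269.61 J/m^2

7269.61


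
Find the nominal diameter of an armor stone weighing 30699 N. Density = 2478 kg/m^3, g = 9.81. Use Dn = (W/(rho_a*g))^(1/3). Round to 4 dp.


V = W / (rho_a * g)
V = 30699 / (2478 * 9.81)
V = 30699 / 24309.18
V = 1.262856 m^3
Dn = V^(1/3) = 1.262856^(1/3)
Dn = 1.0809 m

1.0809


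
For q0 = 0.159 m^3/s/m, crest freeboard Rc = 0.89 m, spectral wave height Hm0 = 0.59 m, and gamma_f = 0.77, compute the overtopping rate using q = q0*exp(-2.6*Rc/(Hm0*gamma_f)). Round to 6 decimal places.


q = q0 * exp(-2.6 * Rc / (Hm0 * gamma_f))
Exponent = -2.6 * 0.89 / (0.59 * 0.77)
= -2.6 * 0.89 / 0.4543
= -5.093551
exp(-5.093551) = 0.006136
q = 0.159 * 0.006136
q = 0.000976 m^3/s/m

0.000976


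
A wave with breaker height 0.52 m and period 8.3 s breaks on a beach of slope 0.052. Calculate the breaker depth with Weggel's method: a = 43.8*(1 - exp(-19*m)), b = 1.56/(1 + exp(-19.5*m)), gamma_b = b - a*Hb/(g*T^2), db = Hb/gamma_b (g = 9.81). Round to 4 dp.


a = 43.8 * (1 - exp(-19 * m))
exp(-19 * 0.052) = exp(-0.9880) = 0.372321
a = 43.8 * (1 - 0.372321) = 27.492358
b = 1.56 / (1 + exp(-19.5 * m))
exp(-19.5 * 0.052) = exp(-1.0140) = 0.362765
b = 1.56 / (1 + 0.362765) = 1.144731
Hb / (g * T^2) = 0.52 / (9.81 * 8.3^2) = 0.52 / 675.8109 = 0.00076945
gamma_b = b - a * Hb/(g*T^2) = 1.144731 - 27.492358 * 0.00076945 = 1.123578
db = Hb / gamma_b = 0.52 / 1.123578
db = 0.4628 m

0.4628


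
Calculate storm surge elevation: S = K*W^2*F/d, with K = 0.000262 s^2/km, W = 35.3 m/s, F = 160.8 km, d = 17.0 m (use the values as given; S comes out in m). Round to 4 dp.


S = K * W^2 * F / d
W^2 = 35.3^2 = 1246.09
S = 0.000262 * 1246.09 * 160.8 / 17.0
Numerator = 0.000262 * 1246.09 * 160.8 = 52.497273
S = 52.497273 / 17.0 = 3.0881 m

3.0881


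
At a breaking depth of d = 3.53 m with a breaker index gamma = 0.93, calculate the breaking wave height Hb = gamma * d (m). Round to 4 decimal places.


Hb = gamma * d
Hb = 0.93 * 3.53
Hb = 3.2829 m

3.2829


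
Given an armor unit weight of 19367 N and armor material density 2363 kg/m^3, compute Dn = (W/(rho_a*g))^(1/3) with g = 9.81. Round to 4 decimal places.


V = W / (rho_a * g)
V = 19367 / (2363 * 9.81)
V = 19367 / 23181.03
V = 0.835468 m^3
Dn = V^(1/3) = 0.835468^(1/3)
Dn = 0.9418 m

0.9418


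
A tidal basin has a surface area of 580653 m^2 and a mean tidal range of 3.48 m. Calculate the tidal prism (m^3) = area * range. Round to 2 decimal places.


Tidal prism = Area * Tidal range
P = 580653 * 3.48
P = 2020672.44 m^3

2020672.44


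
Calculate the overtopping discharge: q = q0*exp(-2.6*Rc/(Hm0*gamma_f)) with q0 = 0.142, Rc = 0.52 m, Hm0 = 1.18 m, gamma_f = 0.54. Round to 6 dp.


q = q0 * exp(-2.6 * Rc / (Hm0 * gamma_f))
Exponent = -2.6 * 0.52 / (1.18 * 0.54)
= -2.6 * 0.52 / 0.6372
= -2.121783
exp(-2.121783) = 0.119818
q = 0.142 * 0.119818
q = 0.017014 m^3/s/m

0.017014


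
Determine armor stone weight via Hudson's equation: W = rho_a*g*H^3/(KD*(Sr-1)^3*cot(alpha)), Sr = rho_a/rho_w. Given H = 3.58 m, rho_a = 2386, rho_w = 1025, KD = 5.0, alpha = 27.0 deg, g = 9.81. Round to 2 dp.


Sr = rho_a / rho_w = 2386 / 1025 = 2.327805
(Sr - 1) = 1.327805
(Sr - 1)^3 = 2.341007
cot(27.0) = 1 / tan(27.0) = 1 / 0.509525 = 1.962611
Numerator = 2386 * 9.81 * 3.58^3 = 1073961.0397
Denominator = 5.0 * 2.341007 * 1.962611 = 22.972428
W = 1073961.0397 / 22.972428
W = 46750.00 N

46750.00


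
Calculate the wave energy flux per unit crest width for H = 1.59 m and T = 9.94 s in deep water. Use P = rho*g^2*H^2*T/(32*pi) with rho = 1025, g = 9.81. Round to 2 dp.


P = rho * g^2 * H^2 * T / (32 * pi)
P = 1025 * 9.81^2 * 1.59^2 * 9.94 / (32 * pi)
P = 1025 * 96.2361 * 2.5281 * 9.94 / 100.53096
P = 24657.14 W/m

24657.14


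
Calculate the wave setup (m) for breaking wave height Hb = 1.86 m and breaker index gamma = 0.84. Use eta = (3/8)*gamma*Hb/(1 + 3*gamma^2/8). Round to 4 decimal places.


eta = (3/8) * gamma * Hb / (1 + 3*gamma^2/8)
Numerator = (3/8) * 0.84 * 1.86 = 0.585900
Denominator = 1 + 3*0.84^2/8 = 1 + 0.264600 = 1.264600
eta = 0.585900 / 1.264600
eta = 0.4633 m

0.4633


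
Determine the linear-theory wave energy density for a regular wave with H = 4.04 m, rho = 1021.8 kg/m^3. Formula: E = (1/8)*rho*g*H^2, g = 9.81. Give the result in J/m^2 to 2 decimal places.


E = (1/8) * rho * g * H^2
E = (1/8) * 1021.8 * 9.81 * 4.04^2
E = 0.125 * 1021.8 * 9.81 * 16.3216
E = 20450.68 J/m^2

20450.68


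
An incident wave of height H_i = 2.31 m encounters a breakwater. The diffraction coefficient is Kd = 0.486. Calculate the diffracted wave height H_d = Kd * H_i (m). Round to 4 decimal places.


H_d = Kd * H_i
H_d = 0.486 * 2.31
H_d = 1.1227 m

1.1227


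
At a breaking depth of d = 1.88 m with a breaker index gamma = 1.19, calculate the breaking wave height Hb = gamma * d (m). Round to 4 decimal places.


Hb = gamma * d
Hb = 1.19 * 1.88
Hb = 2.2372 m

2.2372


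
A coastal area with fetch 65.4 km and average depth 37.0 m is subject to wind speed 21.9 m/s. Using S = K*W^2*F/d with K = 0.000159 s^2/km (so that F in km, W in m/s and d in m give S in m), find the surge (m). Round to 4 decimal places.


S = K * W^2 * F / d
W^2 = 21.9^2 = 479.61
S = 0.000159 * 479.61 * 65.4 / 37.0
Numerator = 0.000159 * 479.61 * 65.4 = 4.987273
S = 4.987273 / 37.0 = 0.1348 m

0.1348


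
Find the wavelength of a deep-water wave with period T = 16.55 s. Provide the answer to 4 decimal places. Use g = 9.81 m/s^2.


L0 = g * T^2 / (2 * pi)
L0 = 9.81 * 16.55^2 / (2 * pi)
L0 = 9.81 * 273.9025 / 6.28319
L0 = 2686.9835 / 6.28319
L0 = 427.6467 m

427.6467


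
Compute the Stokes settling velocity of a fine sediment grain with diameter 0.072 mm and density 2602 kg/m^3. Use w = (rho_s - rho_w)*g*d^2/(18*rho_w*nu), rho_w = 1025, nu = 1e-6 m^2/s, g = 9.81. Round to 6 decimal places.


w = (rho_s - rho_w) * g * d^2 / (18 * rho_w * nu)
d = 0.072 mm = 0.000072 m
rho_s - rho_w = 2602 - 1025 = 1577
Numerator = 1577 * 9.81 * (0.000072)^2 = 0.000080198398
Denominator = 18 * 1025 * 1e-6 = 0.018450
w = 0.004347 m/s

0.004347


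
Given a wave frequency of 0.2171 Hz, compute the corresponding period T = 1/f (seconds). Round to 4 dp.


T = 1 / f
T = 1 / 0.2171
T = 4.6062 s

4.6062


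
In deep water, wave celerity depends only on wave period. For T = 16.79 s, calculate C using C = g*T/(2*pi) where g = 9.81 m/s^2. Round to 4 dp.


We use the deep-water celerity formula:
C = g * T / (2 * pi)
C = 9.81 * 16.79 / (2 * 3.14159...)
C = 164.709900 / 6.283185
C = 26.2144 m/s

26.2144


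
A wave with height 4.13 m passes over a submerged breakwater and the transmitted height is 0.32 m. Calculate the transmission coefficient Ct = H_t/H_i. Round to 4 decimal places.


Ct = H_t / H_i
Ct = 0.32 / 4.13
Ct = 0.0775

0.0775


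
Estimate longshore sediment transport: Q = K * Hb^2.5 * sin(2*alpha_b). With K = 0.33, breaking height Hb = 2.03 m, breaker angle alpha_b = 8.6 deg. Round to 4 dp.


Q = K * Hb^2.5 * sin(2 * alpha_b)
Hb^2.5 = 2.03^2.5 = 5.871379
sin(2 * 8.6) = sin(17.2) = 0.295708
Q = 0.33 * 5.871379 * 0.295708
Q = 0.5730 m^3/s

0.5730


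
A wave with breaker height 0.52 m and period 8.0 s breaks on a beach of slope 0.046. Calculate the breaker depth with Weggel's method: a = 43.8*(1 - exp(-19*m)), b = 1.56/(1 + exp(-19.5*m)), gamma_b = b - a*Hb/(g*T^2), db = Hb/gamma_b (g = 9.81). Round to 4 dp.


a = 43.8 * (1 - exp(-19 * m))
exp(-19 * 0.046) = exp(-0.8740) = 0.417279
a = 43.8 * (1 - 0.417279) = 25.523176
b = 1.56 / (1 + exp(-19.5 * m))
exp(-19.5 * 0.046) = exp(-0.8970) = 0.407791
b = 1.56 / (1 + 0.407791) = 1.108119
Hb / (g * T^2) = 0.52 / (9.81 * 8.0^2) = 0.52 / 627.8400 = 0.00082824
gamma_b = b - a * Hb/(g*T^2) = 1.108119 - 25.523176 * 0.00082824 = 1.086980
db = Hb / gamma_b = 0.52 / 1.086980
db = 0.4784 m

0.4784


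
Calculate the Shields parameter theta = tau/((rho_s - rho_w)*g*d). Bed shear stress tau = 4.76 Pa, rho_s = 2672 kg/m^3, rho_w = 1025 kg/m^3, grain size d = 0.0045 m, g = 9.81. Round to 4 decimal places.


theta = tau / ((rho_s - rho_w) * g * d)
rho_s - rho_w = 2672 - 1025 = 1647
Denominator = 1647 * 9.81 * 0.0045 = 72.706815
theta = 4.76 / 72.706815
theta = 0.0655

0.0655


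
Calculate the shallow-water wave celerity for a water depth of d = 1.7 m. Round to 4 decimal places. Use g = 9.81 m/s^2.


Using the shallow-water approximation:
C = sqrt(g * d) = sqrt(9.81 * 1.7)
C = sqrt(16.6770)
C = 4.0837 m/s

4.0837


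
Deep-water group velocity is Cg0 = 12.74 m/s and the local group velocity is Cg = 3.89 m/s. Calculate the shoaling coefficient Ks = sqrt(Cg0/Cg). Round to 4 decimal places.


Ks = sqrt(Cg0 / Cg)
Ks = sqrt(12.74 / 3.89)
Ks = sqrt(3.2751)
Ks = 1.8097

1.8097


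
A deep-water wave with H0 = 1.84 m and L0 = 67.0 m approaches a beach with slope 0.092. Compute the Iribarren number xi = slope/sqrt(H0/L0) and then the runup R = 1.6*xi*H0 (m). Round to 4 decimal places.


xi = slope / sqrt(H0/L0)
H0/L0 = 1.84/67.0 = 0.027463
sqrt(0.027463) = 0.165719
xi = 0.092 / 0.165719 = 0.555158
R = 1.6 * xi * H0 = 1.6 * 0.555158 * 1.84
R = 1.6344 m

1.6344


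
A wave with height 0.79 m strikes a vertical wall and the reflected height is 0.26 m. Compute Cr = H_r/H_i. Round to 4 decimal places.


Cr = H_r / H_i
Cr = 0.26 / 0.79
Cr = 0.3291

0.3291


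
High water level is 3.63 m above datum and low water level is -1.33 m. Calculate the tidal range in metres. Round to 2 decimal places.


Tidal range = High water - Low water
Tidal range = 3.63 - (-1.33)
Tidal range = 4.96 m

4.96


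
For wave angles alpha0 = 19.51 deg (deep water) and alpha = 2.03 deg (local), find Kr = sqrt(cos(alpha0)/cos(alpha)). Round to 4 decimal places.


Kr = sqrt(cos(alpha0) / cos(alpha))
cos(19.51) = 0.942583
cos(2.03) = 0.999372
Kr = sqrt(0.942583 / 0.999372)
Kr = sqrt(0.943175)
Kr = 0.9712

0.9712


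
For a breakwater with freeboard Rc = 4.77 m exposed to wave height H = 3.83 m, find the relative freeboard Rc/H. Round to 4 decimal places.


Relative freeboard = Rc / H
= 4.77 / 3.83
= 1.2454

1.2454


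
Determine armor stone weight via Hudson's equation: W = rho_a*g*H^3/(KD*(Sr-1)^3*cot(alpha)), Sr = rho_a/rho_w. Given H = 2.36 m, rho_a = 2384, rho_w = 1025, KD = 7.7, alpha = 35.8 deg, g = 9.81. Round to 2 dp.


Sr = rho_a / rho_w = 2384 / 1025 = 2.325854
(Sr - 1) = 1.325854
(Sr - 1)^3 = 2.330702
cot(35.8) = 1 / tan(35.8) = 1 / 0.721223 = 1.386534
Numerator = 2384 * 9.81 * 2.36^3 = 307405.2408
Denominator = 7.7 * 2.330702 * 1.386534 = 24.883306
W = 307405.2408 / 24.883306
W = 12353.87 N

12353.87


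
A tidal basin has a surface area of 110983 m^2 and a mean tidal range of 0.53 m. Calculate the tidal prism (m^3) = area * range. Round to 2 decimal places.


Tidal prism = Area * Tidal range
P = 110983 * 0.53
P = 58820.99 m^3

58820.99


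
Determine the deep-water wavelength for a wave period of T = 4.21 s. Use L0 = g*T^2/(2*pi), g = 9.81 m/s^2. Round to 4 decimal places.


L0 = g * T^2 / (2 * pi)
L0 = 9.81 * 4.21^2 / (2 * pi)
L0 = 9.81 * 17.7241 / 6.28319
L0 = 173.8734 / 6.28319
L0 = 27.6728 m

27.6728


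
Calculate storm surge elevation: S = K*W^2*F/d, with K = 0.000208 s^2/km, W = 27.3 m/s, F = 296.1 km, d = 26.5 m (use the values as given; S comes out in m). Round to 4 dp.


S = K * W^2 * F / d
W^2 = 27.3^2 = 745.29
S = 0.000208 * 745.29 * 296.1 / 26.5
Numerator = 0.000208 * 745.29 * 296.1 = 45.901517
S = 45.901517 / 26.5 = 1.7321 m

1.7321


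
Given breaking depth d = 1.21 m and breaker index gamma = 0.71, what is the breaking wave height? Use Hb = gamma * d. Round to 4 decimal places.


Hb = gamma * d
Hb = 0.71 * 1.21
Hb = 0.8591 m

0.8591


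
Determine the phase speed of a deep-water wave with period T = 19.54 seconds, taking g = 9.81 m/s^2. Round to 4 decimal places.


We use the deep-water celerity formula:
C = g * T / (2 * pi)
C = 9.81 * 19.54 / (2 * 3.14159...)
C = 191.687400 / 6.283185
C = 30.5080 m/s

30.5080


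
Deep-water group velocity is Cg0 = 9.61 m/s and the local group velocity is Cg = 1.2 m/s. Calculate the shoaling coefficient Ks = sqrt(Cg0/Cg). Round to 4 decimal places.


Ks = sqrt(Cg0 / Cg)
Ks = sqrt(9.61 / 1.2)
Ks = sqrt(8.0083)
Ks = 2.8299

2.8299


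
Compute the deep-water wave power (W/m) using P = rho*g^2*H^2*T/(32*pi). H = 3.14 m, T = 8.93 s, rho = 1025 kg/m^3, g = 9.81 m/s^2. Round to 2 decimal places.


P = rho * g^2 * H^2 * T / (32 * pi)
P = 1025 * 9.81^2 * 3.14^2 * 8.93 / (32 * pi)
P = 1025 * 96.2361 * 9.8596 * 8.93 / 100.53096
P = 86391.85 W/m

86391.85


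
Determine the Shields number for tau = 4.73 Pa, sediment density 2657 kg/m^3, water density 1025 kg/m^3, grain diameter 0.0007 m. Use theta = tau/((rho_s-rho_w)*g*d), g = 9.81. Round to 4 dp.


theta = tau / ((rho_s - rho_w) * g * d)
rho_s - rho_w = 2657 - 1025 = 1632
Denominator = 1632 * 9.81 * 0.0007 = 11.206944
theta = 4.73 / 11.206944
theta = 0.4221

0.4221


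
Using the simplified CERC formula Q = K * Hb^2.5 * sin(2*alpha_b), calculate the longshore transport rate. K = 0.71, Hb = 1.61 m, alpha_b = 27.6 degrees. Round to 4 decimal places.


Q = K * Hb^2.5 * sin(2 * alpha_b)
Hb^2.5 = 1.61^2.5 = 3.289006
sin(2 * 27.6) = sin(55.2) = 0.821149
Q = 0.71 * 3.289006 * 0.821149
Q = 1.9175 m^3/s

1.9175


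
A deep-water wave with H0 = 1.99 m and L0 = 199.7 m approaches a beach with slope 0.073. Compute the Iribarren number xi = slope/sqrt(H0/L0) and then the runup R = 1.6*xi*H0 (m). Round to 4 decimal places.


xi = slope / sqrt(H0/L0)
H0/L0 = 1.99/199.7 = 0.009965
sqrt(0.009965) = 0.099825
xi = 0.073 / 0.099825 = 0.731283
R = 1.6 * xi * H0 = 1.6 * 0.731283 * 1.99
R = 2.3284 m

2.3284


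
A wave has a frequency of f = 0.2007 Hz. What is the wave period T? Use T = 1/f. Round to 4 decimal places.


T = 1 / f
T = 1 / 0.2007
T = 4.9826 s

4.9826


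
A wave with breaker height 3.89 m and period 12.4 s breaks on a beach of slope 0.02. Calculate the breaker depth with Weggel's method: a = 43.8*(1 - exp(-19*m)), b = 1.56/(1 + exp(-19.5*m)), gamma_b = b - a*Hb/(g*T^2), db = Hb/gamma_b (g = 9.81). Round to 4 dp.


a = 43.8 * (1 - exp(-19 * m))
exp(-19 * 0.02) = exp(-0.3800) = 0.683861
a = 43.8 * (1 - 0.683861) = 13.846870
b = 1.56 / (1 + exp(-19.5 * m))
exp(-19.5 * 0.02) = exp(-0.3900) = 0.677057
b = 1.56 / (1 + 0.677057) = 0.930201
Hb / (g * T^2) = 3.89 / (9.81 * 12.4^2) = 3.89 / 1508.3856 = 0.00257892
gamma_b = b - a * Hb/(g*T^2) = 0.930201 - 13.846870 * 0.00257892 = 0.894491
db = Hb / gamma_b = 3.89 / 0.894491
db = 4.3488 m

4.3488


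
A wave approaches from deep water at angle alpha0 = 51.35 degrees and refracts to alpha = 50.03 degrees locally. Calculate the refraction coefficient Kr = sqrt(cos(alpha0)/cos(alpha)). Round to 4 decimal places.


Kr = sqrt(cos(alpha0) / cos(alpha))
cos(51.35) = 0.624561
cos(50.03) = 0.642386
Kr = sqrt(0.624561 / 0.642386)
Kr = sqrt(0.972252)
Kr = 0.9860

0.9860


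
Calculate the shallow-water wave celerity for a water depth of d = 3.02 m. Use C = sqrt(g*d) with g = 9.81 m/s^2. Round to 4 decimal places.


Using the shallow-water approximation:
C = sqrt(g * d) = sqrt(9.81 * 3.02)
C = sqrt(29.6262)
C = 5.4430 m/s

5.4430


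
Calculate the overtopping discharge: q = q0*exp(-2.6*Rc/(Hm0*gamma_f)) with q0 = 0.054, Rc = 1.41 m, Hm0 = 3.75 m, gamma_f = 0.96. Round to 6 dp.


q = q0 * exp(-2.6 * Rc / (Hm0 * gamma_f))
Exponent = -2.6 * 1.41 / (3.75 * 0.96)
= -2.6 * 1.41 / 3.6000
= -1.018333
exp(-1.018333) = 0.361196
q = 0.054 * 0.361196
q = 0.019505 m^3/s/m

0.019505


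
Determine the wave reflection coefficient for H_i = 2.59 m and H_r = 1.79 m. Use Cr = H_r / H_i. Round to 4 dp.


Cr = H_r / H_i
Cr = 1.79 / 2.59
Cr = 0.6911

0.6911


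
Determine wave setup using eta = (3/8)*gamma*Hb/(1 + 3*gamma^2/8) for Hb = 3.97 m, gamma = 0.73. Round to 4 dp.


eta = (3/8) * gamma * Hb / (1 + 3*gamma^2/8)
Numerator = (3/8) * 0.73 * 3.97 = 1.086788
Denominator = 1 + 3*0.73^2/8 = 1 + 0.199838 = 1.199838
eta = 1.086788 / 1.199838
eta = 0.9058 m

0.9058


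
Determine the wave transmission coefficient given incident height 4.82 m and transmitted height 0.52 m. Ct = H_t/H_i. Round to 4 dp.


Ct = H_t / H_i
Ct = 0.52 / 4.82
Ct = 0.1079

0.1079


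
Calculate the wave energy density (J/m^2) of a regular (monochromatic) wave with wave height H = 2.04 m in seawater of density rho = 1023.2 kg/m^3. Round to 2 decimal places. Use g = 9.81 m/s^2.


E = (1/8) * rho * g * H^2
E = (1/8) * 1023.2 * 9.81 * 2.04^2
E = 0.125 * 1023.2 * 9.81 * 4.1616
E = 5221.56 J/m^2

5221.56


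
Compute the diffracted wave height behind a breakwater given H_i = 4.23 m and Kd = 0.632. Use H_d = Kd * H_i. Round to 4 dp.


H_d = Kd * H_i
H_d = 0.632 * 4.23
H_d = 2.6734 m

2.6734


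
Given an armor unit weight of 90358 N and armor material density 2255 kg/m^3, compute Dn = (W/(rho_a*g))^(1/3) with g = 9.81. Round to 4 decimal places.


V = W / (rho_a * g)
V = 90358 / (2255 * 9.81)
V = 90358 / 22121.55
V = 4.084614 m^3
Dn = V^(1/3) = 4.084614^(1/3)
Dn = 1.5985 m

1.5985


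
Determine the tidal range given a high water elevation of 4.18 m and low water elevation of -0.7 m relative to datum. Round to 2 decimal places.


Tidal range = High water - Low water
Tidal range = 4.18 - (-0.7)
Tidal range = 4.88 m

4.88


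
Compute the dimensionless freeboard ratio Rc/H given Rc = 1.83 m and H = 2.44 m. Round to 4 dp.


Relative freeboard = Rc / H
= 1.83 / 2.44
= 0.7500

0.7500


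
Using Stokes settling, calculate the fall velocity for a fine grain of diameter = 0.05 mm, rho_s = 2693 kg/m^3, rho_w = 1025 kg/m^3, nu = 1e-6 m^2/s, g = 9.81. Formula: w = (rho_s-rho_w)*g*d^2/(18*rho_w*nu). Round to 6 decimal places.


w = (rho_s - rho_w) * g * d^2 / (18 * rho_w * nu)
d = 0.05 mm = 0.000050 m
rho_s - rho_w = 2693 - 1025 = 1668
Numerator = 1668 * 9.81 * (0.000050)^2 = 0.000040907700
Denominator = 18 * 1025 * 1e-6 = 0.018450
w = 0.002217 m/s

0.002217


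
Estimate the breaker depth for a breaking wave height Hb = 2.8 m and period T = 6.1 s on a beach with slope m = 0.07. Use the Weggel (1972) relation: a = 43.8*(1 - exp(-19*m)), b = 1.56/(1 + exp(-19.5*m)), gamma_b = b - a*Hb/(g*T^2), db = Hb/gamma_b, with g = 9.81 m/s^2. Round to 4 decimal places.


a = 43.8 * (1 - exp(-19 * m))
exp(-19 * 0.07) = exp(-1.3300) = 0.264477
a = 43.8 * (1 - 0.264477) = 32.215896
b = 1.56 / (1 + exp(-19.5 * m))
exp(-19.5 * 0.07) = exp(-1.3650) = 0.255381
b = 1.56 / (1 + 0.255381) = 1.242651
Hb / (g * T^2) = 2.8 / (9.81 * 6.1^2) = 2.8 / 365.0301 = 0.00767060
gamma_b = b - a * Hb/(g*T^2) = 1.242651 - 32.215896 * 0.00767060 = 0.995536
db = Hb / gamma_b = 2.8 / 0.995536
db = 2.8126 m

2.8126


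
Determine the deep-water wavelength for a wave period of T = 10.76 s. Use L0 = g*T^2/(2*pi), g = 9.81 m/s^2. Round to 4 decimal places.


L0 = g * T^2 / (2 * pi)
L0 = 9.81 * 10.76^2 / (2 * pi)
L0 = 9.81 * 115.7776 / 6.28319
L0 = 1135.7783 / 6.28319
L0 = 180.7647 m

180.7647


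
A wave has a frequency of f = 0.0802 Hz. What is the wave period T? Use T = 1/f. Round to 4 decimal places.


T = 1 / f
T = 1 / 0.0802
T = 12.4688 s

12.4688


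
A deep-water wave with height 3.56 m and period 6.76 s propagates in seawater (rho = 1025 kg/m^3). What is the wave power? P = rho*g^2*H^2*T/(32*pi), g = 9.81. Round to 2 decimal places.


P = rho * g^2 * H^2 * T / (32 * pi)
P = 1025 * 9.81^2 * 3.56^2 * 6.76 / (32 * pi)
P = 1025 * 96.2361 * 12.6736 * 6.76 / 100.53096
P = 84063.74 W/m

84063.74


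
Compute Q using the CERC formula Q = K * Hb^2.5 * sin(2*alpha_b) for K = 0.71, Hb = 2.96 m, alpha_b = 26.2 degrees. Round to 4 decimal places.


Q = K * Hb^2.5 * sin(2 * alpha_b)
Hb^2.5 = 2.96^2.5 = 15.074027
sin(2 * 26.2) = sin(52.4) = 0.792290
Q = 0.71 * 15.074027 * 0.792290
Q = 8.4795 m^3/s

8.4795


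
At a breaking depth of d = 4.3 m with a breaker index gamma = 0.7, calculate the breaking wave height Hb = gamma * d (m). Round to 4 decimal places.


Hb = gamma * d
Hb = 0.7 * 4.3
Hb = 3.0100 m

3.0100


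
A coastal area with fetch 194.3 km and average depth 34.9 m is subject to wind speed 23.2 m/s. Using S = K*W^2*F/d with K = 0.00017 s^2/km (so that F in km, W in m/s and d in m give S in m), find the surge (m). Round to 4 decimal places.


S = K * W^2 * F / d
W^2 = 23.2^2 = 538.24
S = 0.00017 * 538.24 * 194.3 / 34.9
Numerator = 0.00017 * 538.24 * 194.3 = 17.778605
S = 17.778605 / 34.9 = 0.5094 m

0.5094


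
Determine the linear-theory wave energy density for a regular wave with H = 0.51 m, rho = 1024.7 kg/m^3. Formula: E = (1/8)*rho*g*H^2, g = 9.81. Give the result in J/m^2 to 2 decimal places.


E = (1/8) * rho * g * H^2
E = (1/8) * 1024.7 * 9.81 * 0.51^2
E = 0.125 * 1024.7 * 9.81 * 0.2601
E = 326.83 J/m^2

326.83


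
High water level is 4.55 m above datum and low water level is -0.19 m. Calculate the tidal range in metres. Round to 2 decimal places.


Tidal range = High water - Low water
Tidal range = 4.55 - (-0.19)
Tidal range = 4.74 m

4.74


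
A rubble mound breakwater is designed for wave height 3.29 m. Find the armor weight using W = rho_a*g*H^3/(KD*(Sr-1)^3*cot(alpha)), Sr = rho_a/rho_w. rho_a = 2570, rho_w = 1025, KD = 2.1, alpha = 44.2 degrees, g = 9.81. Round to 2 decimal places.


Sr = rho_a / rho_w = 2570 / 1025 = 2.507317
(Sr - 1) = 1.507317
(Sr - 1)^3 = 3.424632
cot(44.2) = 1 / tan(44.2) = 1 / 0.972458 = 1.028323
Numerator = 2570 * 9.81 * 3.29^3 = 897821.1349
Denominator = 2.1 * 3.424632 * 1.028323 = 7.395414
W = 897821.1349 / 7.395414
W = 121402.41 N

121402.41


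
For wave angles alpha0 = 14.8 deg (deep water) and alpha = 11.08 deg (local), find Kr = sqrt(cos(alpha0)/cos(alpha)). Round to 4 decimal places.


Kr = sqrt(cos(alpha0) / cos(alpha))
cos(14.8) = 0.966823
cos(11.08) = 0.981360
Kr = sqrt(0.966823 / 0.981360)
Kr = sqrt(0.985187)
Kr = 0.9926

0.9926


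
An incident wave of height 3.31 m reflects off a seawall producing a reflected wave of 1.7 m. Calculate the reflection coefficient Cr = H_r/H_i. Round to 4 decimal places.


Cr = H_r / H_i
Cr = 1.7 / 3.31
Cr = 0.5136

0.5136


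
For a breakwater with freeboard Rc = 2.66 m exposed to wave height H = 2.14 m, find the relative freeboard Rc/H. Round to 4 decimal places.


Relative freeboard = Rc / H
= 2.66 / 2.14
= 1.2430

1.2430


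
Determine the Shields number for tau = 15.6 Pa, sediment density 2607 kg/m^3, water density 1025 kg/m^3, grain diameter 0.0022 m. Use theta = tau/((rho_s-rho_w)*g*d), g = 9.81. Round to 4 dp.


theta = tau / ((rho_s - rho_w) * g * d)
rho_s - rho_w = 2607 - 1025 = 1582
Denominator = 1582 * 9.81 * 0.0022 = 34.142724
theta = 15.6 / 34.142724
theta = 0.4569

0.4569


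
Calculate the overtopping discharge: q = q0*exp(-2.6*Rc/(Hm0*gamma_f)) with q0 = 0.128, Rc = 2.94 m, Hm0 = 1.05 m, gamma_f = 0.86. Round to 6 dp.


q = q0 * exp(-2.6 * Rc / (Hm0 * gamma_f))
Exponent = -2.6 * 2.94 / (1.05 * 0.86)
= -2.6 * 2.94 / 0.9030
= -8.465116
exp(-8.465116) = 0.000211
q = 0.128 * 0.000211
q = 0.000027 m^3/s/m

0.000027


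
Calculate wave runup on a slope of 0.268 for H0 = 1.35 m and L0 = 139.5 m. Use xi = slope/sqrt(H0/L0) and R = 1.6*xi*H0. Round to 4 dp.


xi = slope / sqrt(H0/L0)
H0/L0 = 1.35/139.5 = 0.009677
sqrt(0.009677) = 0.098374
xi = 0.268 / 0.098374 = 2.724301
R = 1.6 * xi * H0 = 1.6 * 2.724301 * 1.35
R = 5.8845 m

5.8845


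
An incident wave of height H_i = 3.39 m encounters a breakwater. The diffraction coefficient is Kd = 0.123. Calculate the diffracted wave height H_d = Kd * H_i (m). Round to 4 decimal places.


H_d = Kd * H_i
H_d = 0.123 * 3.39
H_d = 0.4170 m

0.4170


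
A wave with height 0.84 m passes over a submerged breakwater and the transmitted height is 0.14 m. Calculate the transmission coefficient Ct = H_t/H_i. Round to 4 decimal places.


Ct = H_t / H_i
Ct = 0.14 / 0.84
Ct = 0.1667

0.1667


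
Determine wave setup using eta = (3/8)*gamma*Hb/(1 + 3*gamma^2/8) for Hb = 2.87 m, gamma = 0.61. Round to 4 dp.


eta = (3/8) * gamma * Hb / (1 + 3*gamma^2/8)
Numerator = (3/8) * 0.61 * 2.87 = 0.656513
Denominator = 1 + 3*0.61^2/8 = 1 + 0.139538 = 1.139538
eta = 0.656513 / 1.139538
eta = 0.5761 m

0.5761


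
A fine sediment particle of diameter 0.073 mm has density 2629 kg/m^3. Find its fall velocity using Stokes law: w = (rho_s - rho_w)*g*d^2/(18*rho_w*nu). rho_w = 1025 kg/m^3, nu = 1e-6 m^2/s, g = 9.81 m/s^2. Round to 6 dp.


w = (rho_s - rho_w) * g * d^2 / (18 * rho_w * nu)
d = 0.073 mm = 0.000073 m
rho_s - rho_w = 2629 - 1025 = 1604
Numerator = 1604 * 9.81 * (0.000073)^2 = 0.000083853094
Denominator = 18 * 1025 * 1e-6 = 0.018450
w = 0.004545 m/s

0.004545


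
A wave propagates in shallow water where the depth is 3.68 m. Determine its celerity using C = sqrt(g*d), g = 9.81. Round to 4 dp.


Using the shallow-water approximation:
C = sqrt(g * d) = sqrt(9.81 * 3.68)
C = sqrt(36.1008)
C = 6.0084 m/s

6.0084


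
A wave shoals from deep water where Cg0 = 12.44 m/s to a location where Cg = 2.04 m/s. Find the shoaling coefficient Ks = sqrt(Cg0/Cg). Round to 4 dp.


Ks = sqrt(Cg0 / Cg)
Ks = sqrt(12.44 / 2.04)
Ks = sqrt(6.0980)
Ks = 2.4694

2.4694


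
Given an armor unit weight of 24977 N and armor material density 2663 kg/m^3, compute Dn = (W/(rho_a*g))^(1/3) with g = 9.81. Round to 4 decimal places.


V = W / (rho_a * g)
V = 24977 / (2663 * 9.81)
V = 24977 / 26124.03
V = 0.956093 m^3
Dn = V^(1/3) = 0.956093^(1/3)
Dn = 0.9851 m

0.9851


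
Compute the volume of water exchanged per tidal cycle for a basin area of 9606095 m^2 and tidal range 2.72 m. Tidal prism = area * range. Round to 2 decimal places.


Tidal prism = Area * Tidal range
P = 9606095 * 2.72
P = 26128578.40 m^3

26128578.40


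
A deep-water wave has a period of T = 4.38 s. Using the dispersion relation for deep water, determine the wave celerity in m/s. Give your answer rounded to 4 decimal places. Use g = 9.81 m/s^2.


We use the deep-water celerity formula:
C = g * T / (2 * pi)
C = 9.81 * 4.38 / (2 * 3.14159...)
C = 42.967800 / 6.283185
C = 6.8385 m/s

6.8385


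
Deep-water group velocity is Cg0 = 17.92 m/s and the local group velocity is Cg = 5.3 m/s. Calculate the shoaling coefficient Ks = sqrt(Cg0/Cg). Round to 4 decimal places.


Ks = sqrt(Cg0 / Cg)
Ks = sqrt(17.92 / 5.3)
Ks = sqrt(3.3811)
Ks = 1.8388

1.8388


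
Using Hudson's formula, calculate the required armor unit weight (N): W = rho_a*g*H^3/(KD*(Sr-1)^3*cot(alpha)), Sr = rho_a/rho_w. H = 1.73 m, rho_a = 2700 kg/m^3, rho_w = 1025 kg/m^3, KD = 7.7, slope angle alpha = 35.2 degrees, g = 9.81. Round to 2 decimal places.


Sr = rho_a / rho_w = 2700 / 1025 = 2.634146
(Sr - 1) = 1.634146
(Sr - 1)^3 = 4.363880
cot(35.2) = 1 / tan(35.2) = 1 / 0.705422 = 1.417590
Numerator = 2700 * 9.81 * 1.73^3 = 137142.1902
Denominator = 7.7 * 4.363880 * 1.417590 = 47.633700
W = 137142.1902 / 47.633700
W = 2879.10 N

2879.10


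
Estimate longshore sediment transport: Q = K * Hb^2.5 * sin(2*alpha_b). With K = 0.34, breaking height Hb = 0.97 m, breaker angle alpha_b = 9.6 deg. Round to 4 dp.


Q = K * Hb^2.5 * sin(2 * alpha_b)
Hb^2.5 = 0.97^2.5 = 0.926679
sin(2 * 9.6) = sin(19.2) = 0.328867
Q = 0.34 * 0.926679 * 0.328867
Q = 0.1036 m^3/s

0.1036


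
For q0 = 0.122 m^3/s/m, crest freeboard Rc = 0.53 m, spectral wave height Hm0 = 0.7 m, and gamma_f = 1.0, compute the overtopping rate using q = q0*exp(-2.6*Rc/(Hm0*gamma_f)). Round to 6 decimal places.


q = q0 * exp(-2.6 * Rc / (Hm0 * gamma_f))
Exponent = -2.6 * 0.53 / (0.7 * 1.0)
= -2.6 * 0.53 / 0.7000
= -1.968571
exp(-1.968571) = 0.139656
q = 0.122 * 0.139656
q = 0.017038 m^3/s/m

0.017038


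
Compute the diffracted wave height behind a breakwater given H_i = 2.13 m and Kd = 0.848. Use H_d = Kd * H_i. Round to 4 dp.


H_d = Kd * H_i
H_d = 0.848 * 2.13
H_d = 1.8062 m

1.8062


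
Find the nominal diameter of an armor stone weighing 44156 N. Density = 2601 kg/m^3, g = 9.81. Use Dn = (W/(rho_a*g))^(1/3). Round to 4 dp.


V = W / (rho_a * g)
V = 44156 / (2601 * 9.81)
V = 44156 / 25515.81
V = 1.730535 m^3
Dn = V^(1/3) = 1.730535^(1/3)
Dn = 1.2006 m

1.2006


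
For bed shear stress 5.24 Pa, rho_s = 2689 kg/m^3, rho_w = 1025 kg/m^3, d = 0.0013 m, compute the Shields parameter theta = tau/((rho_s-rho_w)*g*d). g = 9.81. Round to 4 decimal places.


theta = tau / ((rho_s - rho_w) * g * d)
rho_s - rho_w = 2689 - 1025 = 1664
Denominator = 1664 * 9.81 * 0.0013 = 21.220992
theta = 5.24 / 21.220992
theta = 0.2469

0.2469


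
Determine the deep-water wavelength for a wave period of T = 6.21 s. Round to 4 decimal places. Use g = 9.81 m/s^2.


L0 = g * T^2 / (2 * pi)
L0 = 9.81 * 6.21^2 / (2 * pi)
L0 = 9.81 * 38.5641 / 6.28319
L0 = 378.3138 / 6.28319
L0 = 60.2105 m

60.2105


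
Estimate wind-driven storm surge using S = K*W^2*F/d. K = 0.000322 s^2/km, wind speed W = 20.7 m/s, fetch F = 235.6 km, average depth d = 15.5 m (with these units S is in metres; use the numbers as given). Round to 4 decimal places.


S = K * W^2 * F / d
W^2 = 20.7^2 = 428.49
S = 0.000322 * 428.49 * 235.6 / 15.5
Numerator = 0.000322 * 428.49 * 235.6 = 32.506623
S = 32.506623 / 15.5 = 2.0972 m

2.0972


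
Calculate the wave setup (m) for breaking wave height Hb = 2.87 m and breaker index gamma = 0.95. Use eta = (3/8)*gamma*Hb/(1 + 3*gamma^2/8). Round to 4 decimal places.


eta = (3/8) * gamma * Hb / (1 + 3*gamma^2/8)
Numerator = (3/8) * 0.95 * 2.87 = 1.022437
Denominator = 1 + 3*0.95^2/8 = 1 + 0.338438 = 1.338438
eta = 1.022437 / 1.338438
eta = 0.7639 m

0.7639


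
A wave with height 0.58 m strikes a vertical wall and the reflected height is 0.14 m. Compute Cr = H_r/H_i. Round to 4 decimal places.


Cr = H_r / H_i
Cr = 0.14 / 0.58
Cr = 0.2414

0.2414


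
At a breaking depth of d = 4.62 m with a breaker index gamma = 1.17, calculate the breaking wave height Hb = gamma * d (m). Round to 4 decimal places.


Hb = gamma * d
Hb = 1.17 * 4.62
Hb = 5.4054 m

5.4054


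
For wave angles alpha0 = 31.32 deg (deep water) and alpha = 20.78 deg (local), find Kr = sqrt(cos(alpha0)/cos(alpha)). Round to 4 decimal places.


Kr = sqrt(cos(alpha0) / cos(alpha))
cos(31.32) = 0.854277
cos(20.78) = 0.934950
Kr = sqrt(0.854277 / 0.934950)
Kr = sqrt(0.913715)
Kr = 0.9559

0.9559


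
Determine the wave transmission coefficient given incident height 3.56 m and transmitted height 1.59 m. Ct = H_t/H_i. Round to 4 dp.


Ct = H_t / H_i
Ct = 1.59 / 3.56
Ct = 0.4466

0.4466


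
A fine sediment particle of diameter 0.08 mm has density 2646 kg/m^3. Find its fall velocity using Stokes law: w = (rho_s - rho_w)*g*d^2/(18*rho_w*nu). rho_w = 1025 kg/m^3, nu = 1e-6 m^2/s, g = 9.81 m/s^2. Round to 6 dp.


w = (rho_s - rho_w) * g * d^2 / (18 * rho_w * nu)
d = 0.08 mm = 0.000080 m
rho_s - rho_w = 2646 - 1025 = 1621
Numerator = 1621 * 9.81 * (0.000080)^2 = 0.000101772864
Denominator = 18 * 1025 * 1e-6 = 0.018450
w = 0.005516 m/s

0.005516


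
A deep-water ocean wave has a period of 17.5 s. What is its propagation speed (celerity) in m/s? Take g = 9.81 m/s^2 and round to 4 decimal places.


We use the deep-water celerity formula:
C = g * T / (2 * pi)
C = 9.81 * 17.5 / (2 * 3.14159...)
C = 171.675000 / 6.283185
C = 27.3229 m/s

27.3229


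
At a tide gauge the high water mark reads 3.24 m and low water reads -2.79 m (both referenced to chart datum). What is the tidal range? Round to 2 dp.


Tidal range = High water - Low water
Tidal range = 3.24 - (-2.79)
Tidal range = 6.03 m

6.03


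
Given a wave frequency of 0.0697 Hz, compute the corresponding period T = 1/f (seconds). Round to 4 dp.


T = 1 / f
T = 1 / 0.0697
T = 14.3472 s

14.3472


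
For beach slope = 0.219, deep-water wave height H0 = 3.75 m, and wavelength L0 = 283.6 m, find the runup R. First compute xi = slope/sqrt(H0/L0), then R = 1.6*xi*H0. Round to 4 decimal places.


xi = slope / sqrt(H0/L0)
H0/L0 = 3.75/283.6 = 0.013223
sqrt(0.013223) = 0.114991
xi = 0.219 / 0.114991 = 1.904503
R = 1.6 * xi * H0 = 1.6 * 1.904503 * 3.75
R = 11.4270 m

11.4270


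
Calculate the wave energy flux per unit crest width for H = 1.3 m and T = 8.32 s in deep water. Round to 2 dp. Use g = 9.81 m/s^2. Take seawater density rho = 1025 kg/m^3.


P = rho * g^2 * H^2 * T / (32 * pi)
P = 1025 * 9.81^2 * 1.3^2 * 8.32 / (32 * pi)
P = 1025 * 96.2361 * 1.6900 * 8.32 / 100.53096
P = 13796.60 W/m

13796.60


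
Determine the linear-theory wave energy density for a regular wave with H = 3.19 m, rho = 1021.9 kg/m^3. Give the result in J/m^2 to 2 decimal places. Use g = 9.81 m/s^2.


E = (1/8) * rho * g * H^2
E = (1/8) * 1021.9 * 9.81 * 3.19^2
E = 0.125 * 1021.9 * 9.81 * 10.1761
E = 12751.72 J/m^2

12751.72
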